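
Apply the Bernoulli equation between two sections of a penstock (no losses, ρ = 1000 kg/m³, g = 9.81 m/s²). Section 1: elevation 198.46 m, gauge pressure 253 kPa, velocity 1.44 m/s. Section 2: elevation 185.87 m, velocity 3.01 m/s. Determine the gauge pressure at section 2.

P₂ ≈ 373 kPa

Pressure head at 1: ψ₁ = P₁/(ρg) = 253×1000 / (1000 × 9.81) = 25.79 m.
Velocity heads: v₁²/2g = 1.44²/19.62 = 0.106 m; v₂²/2g = 3.01²/19.62 = 0.462 m.
Total head H = z₁ + ψ₁ + v₁²/2g = 198.46 + 25.79 + 0.106 = 224.36 m.
ψ₂ = H − z₂ − v₂²/2g = 224.36 − 185.87 − 0.462 = 38.03 m.
P₂ = ρgψ₂ = 1000 × 9.81 × 38.03 ≈ 373 kPa.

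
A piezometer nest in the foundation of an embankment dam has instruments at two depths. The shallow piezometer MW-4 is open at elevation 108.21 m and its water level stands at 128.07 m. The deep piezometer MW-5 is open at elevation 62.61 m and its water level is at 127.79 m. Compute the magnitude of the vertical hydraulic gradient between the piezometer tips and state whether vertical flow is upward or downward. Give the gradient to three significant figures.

|i_v| ≈ 0.00614; vertical flow is downward

Total head at MW-4: h = 128.07 m (water level in the standpipe).
Total head at MW-5: h = 127.79 m.
Δh = h(MW-4) − h(MW-5) = 128.07 − 127.79 = 0.28 m.
Vertical separation Δz = 108.21 − 62.61 = 45.60 m.
|i_v| = |Δh| / Δz = 0.28 / 45.60 = 0.00614.
Head is higher in the shallow piezometer, so vertical flow is downward (recharge condition).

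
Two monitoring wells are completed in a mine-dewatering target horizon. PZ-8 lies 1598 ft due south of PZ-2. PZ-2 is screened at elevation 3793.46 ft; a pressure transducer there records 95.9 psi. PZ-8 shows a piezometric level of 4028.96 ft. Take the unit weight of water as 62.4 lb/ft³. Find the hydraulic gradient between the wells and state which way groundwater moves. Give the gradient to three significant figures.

i ≈ 0.00888; groundwater flows toward the north

Pressure head at PZ-2: ψ = 144·P/γ = 144 × 95.9 / 62.4 = 221.31 ft.
Total head at PZ-2: h = z + ψ = 3793.46 + 221.31 = 4014.77 ft.
Total head at PZ-8: h = 4028.96 ft (water level in the piezometer is the total head).
Head difference: h(PZ-2) − h(PZ-8) = 4014.77 − 4028.96 = -14.19 ft.
Hydraulic gradient: i = |Δh| / L = 14.19 / 1598 = 0.00888.
Flow is from higher to lower head: from PZ-8 toward PZ-2, i.e. toward the north.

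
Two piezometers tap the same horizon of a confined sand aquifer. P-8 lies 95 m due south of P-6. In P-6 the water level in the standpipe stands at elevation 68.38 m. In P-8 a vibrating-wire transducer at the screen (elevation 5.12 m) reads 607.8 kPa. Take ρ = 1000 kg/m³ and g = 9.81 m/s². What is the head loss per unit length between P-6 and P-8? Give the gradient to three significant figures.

Total head at P-6: h = 68.38 m (water level in the piezometer is the total head).
Pressure head at P-8: ψ = P/(ρg) = 607.8×1000 / (1000 × 9.81) = 61.96 m.
Total head at P-8: h = z + ψ = 5.12 + 61.96 = 67.08 m.
Head difference: h(P-6) − h(P-8) = 68.38 − 67.08 = 1.30 m.
Hydraulic gradient: i = |Δh| / L = 1.30 / 95 = 0.0137.

i ≈ 0.0137 m/m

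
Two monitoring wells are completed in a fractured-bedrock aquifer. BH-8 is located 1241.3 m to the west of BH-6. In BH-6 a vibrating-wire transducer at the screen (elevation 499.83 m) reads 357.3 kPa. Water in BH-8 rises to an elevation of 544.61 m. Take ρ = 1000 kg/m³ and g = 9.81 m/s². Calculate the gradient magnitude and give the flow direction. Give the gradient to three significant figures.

Pressure head at BH-6: ψ = P/(ρg) = 357.3×1000 / (1000 × 9.81) = 36.42 m.
Total head at BH-6: h = z + ψ = 499.83 + 36.42 = 536.25 m.
Total head at BH-8: h = 544.61 m (water level in the piezometer is the total head).
Head difference: h(BH-6) − h(BH-8) = 536.25 − 544.61 = -8.36 m.
Hydraulic gradient: i = |Δh| / L = 8.36 / 1241.3 = 0.00673.
Flow is from higher to lower head: from BH-8 toward BH-6, i.e. toward the east.

i ≈ 0.00673; groundwater flows toward the east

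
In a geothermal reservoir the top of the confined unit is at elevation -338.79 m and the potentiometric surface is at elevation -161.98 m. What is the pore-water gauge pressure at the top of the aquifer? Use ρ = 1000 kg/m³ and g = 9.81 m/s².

P ≈ 1730 kPa

Pressure head at the aquifer top: ψ = h − z = -161.98 − (-338.79) = 176.81 m.
P = ρgψ = 1000 × 9.81 × 176.81 = 1734506 Pa ≈ 1730 kPa.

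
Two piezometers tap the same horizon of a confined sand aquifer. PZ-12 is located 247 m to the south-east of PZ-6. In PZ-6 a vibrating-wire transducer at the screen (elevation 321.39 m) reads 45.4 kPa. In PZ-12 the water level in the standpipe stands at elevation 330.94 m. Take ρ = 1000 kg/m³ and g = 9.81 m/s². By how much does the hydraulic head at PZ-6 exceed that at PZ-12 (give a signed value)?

Δh ≈ -4.92 m

Pressure head at PZ-6: ψ = P/(ρg) = 45.4×1000 / (1000 × 9.81) = 4.63 m.
Total head at PZ-6: h = z + ψ = 321.39 + 4.63 = 326.02 m.
Total head at PZ-12: h = 330.94 m (water level in the piezometer is the total head).
Head difference: h(PZ-6) − h(PZ-12) = 326.02 − 330.94 = -4.92 m.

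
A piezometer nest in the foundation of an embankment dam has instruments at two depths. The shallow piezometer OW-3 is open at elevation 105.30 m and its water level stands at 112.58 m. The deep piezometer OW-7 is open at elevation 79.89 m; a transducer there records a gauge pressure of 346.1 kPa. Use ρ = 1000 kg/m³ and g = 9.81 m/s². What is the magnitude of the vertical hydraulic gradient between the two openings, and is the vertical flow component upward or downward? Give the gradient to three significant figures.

Total head at OW-3: h = 112.58 m (water level in the standpipe).
Pressure head at OW-7: ψ = P/(ρg) = 346.1×1000 / (1000 × 9.81) = 35.28 m.
Total head at OW-7: h = z + ψ = 79.89 + 35.28 = 115.17 m.
Δh = h(OW-3) − h(OW-7) = 112.58 − 115.17 = -2.59 m.
Vertical separation Δz = 105.30 − 79.89 = 25.41 m.
|i_v| = |Δh| / Δz = 2.59 / 25.41 = 0.102.
Head is higher in the deep piezometer, so vertical flow is upward (discharge condition).

|i_v| ≈ 0.102; vertical flow is upward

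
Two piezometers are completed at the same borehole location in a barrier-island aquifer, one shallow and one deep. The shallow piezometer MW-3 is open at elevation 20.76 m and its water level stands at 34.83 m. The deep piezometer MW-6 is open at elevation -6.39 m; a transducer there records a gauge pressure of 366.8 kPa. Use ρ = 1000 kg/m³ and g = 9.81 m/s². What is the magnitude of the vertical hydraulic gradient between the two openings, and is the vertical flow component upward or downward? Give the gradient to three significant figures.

|i_v| ≈ 0.141; vertical flow is downward

Total head at MW-3: h = 34.83 m (water level in the standpipe).
Pressure head at MW-6: ψ = P/(ρg) = 366.8×1000 / (1000 × 9.81) = 37.39 m.
Total head at MW-6: h = z + ψ = -6.39 + 37.39 = 31.00 m.
Δh = h(MW-3) − h(MW-6) = 34.83 − 31.00 = 3.83 m.
Vertical separation Δz = 20.76 − (-6.39) = 27.15 m.
|i_v| = |Δh| / Δz = 3.83 / 27.15 = 0.141.
Head is higher in the shallow piezometer, so vertical flow is downward (recharge condition).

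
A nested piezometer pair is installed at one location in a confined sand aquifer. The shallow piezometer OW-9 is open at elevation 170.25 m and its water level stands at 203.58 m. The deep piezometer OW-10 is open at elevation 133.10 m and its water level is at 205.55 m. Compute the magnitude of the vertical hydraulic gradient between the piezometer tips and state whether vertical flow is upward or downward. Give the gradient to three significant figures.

Total head at OW-9: h = 203.58 m (water level in the standpipe).
Total head at OW-10: h = 205.55 m.
Δh = h(OW-9) − h(OW-10) = 203.58 − 205.55 = -1.97 m.
Vertical separation Δz = 170.25 − 133.10 = 37.15 m.
|i_v| = |Δh| / Δz = 1.97 / 37.15 = 0.0530.
Head is higher in the deep piezometer, so vertical flow is upward (discharge condition).

|i_v| ≈ 0.0530; vertical flow is upward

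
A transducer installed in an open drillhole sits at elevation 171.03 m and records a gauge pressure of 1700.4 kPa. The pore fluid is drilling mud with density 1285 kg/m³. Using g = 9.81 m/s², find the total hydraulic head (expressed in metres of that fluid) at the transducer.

ψ = P/(ρg) = 1700.4×1000 / (1285 × 9.81) = 134.89 m.
h = z + ψ = 171.03 + 134.89 = 305.92 m.

h ≈ 305.92 m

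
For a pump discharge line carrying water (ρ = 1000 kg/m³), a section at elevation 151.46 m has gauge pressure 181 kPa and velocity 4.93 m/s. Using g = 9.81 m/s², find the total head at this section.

h ≈ 171.15 m

Pressure head ψ = P/(ρg) = 181×1000 / (1000 × 9.81) = 18.45 m.
Velocity head = v²/(2g) = 4.93² / (2 × 9.81) = 1.239 m.
h = z + ψ + v²/(2g) = 151.46 + 18.45 + 1.239 = 171.15 m.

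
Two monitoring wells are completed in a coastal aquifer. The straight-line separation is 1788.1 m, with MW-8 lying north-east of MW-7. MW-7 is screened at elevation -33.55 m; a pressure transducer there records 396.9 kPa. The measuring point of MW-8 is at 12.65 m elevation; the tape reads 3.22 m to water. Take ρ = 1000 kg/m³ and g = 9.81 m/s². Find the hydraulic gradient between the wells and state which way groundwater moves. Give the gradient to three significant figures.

i ≈ 0.00141; groundwater flows toward the south-west

Pressure head at MW-7: ψ = P/(ρg) = 396.9×1000 / (1000 × 9.81) = 40.46 m.
Total head at MW-7: h = z + ψ = -33.55 + 40.46 = 6.91 m.
Total head at MW-8: h = 12.65 − 3.22 = 9.43 m.
Head difference: h(MW-7) − h(MW-8) = 6.91 − 9.43 = -2.52 m.
Hydraulic gradient: i = |Δh| / L = 2.52 / 1788.1 = 0.00141.
Flow is from higher to lower head: from MW-8 toward MW-7, i.e. toward the south-west.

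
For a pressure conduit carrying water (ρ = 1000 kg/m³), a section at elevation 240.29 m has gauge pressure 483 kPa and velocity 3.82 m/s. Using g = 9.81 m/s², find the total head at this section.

h ≈ 290.27 m

Pressure head ψ = P/(ρg) = 483×1000 / (1000 × 9.81) = 49.24 m.
Velocity head = v²/(2g) = 3.82² / (2 × 9.81) = 0.744 m.
h = z + ψ + v²/(2g) = 240.29 + 49.24 + 0.744 = 290.27 m.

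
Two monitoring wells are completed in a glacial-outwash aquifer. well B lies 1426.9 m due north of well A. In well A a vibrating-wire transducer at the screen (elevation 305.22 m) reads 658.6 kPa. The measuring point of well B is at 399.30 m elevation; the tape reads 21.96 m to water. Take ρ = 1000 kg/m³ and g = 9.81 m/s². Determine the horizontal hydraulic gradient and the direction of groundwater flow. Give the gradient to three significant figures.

Pressure head at well A: ψ = P/(ρg) = 658.6×1000 / (1000 × 9.81) = 67.14 m.
Total head at well A: h = z + ψ = 305.22 + 67.14 = 372.36 m.
Total head at well B: h = 399.30 − 21.96 = 377.34 m.
Head difference: h(well A) − h(well B) = 372.36 − 377.34 = -4.98 m.
Hydraulic gradient: i = |Δh| / L = 4.98 / 1426.9 = 0.00349.
Flow is from higher to lower head: from well B toward well A, i.e. toward the south.

i ≈ 0.00349; groundwater flows toward the south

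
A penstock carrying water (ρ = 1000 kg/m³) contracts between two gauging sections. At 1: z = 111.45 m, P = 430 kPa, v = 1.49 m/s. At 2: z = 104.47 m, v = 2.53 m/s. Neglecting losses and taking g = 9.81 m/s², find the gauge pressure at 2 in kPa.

Pressure head at 1: ψ₁ = P₁/(ρg) = 430×1000 / (1000 × 9.81) = 43.83 m.
Velocity heads: v₁²/2g = 1.49²/19.62 = 0.113 m; v₂²/2g = 2.53²/19.62 = 0.326 m.
Total head H = z₁ + ψ₁ + v₁²/2g = 111.45 + 43.83 + 0.113 = 155.39 m.
ψ₂ = H − z₂ − v₂²/2g = 155.39 − 104.47 − 0.326 = 50.59 m.
P₂ = ρgψ₂ = 1000 × 9.81 × 50.59 ≈ 496 kPa.

P₂ ≈ 496 kPa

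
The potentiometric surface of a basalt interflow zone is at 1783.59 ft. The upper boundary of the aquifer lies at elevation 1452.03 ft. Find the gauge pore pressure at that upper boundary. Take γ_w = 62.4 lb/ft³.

Pressure head at the aquifer top: ψ = h − z = 1783.59 − 1452.03 = 331.56 ft.
P = γψ/144 = 62.4 × 331.56 / 144 = 144 psi.

P ≈ 144 psi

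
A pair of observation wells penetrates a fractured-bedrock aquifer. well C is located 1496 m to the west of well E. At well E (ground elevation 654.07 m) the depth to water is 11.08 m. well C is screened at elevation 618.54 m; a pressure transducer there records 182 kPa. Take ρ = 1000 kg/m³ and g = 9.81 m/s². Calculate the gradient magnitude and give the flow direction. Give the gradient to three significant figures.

i ≈ 0.00394; groundwater flows toward the west

Total head at well E: h = 654.07 − 11.08 = 642.99 m.
Pressure head at well C: ψ = P/(ρg) = 182×1000 / (1000 × 9.81) = 18.55 m.
Total head at well C: h = z + ψ = 618.54 + 18.55 = 637.09 m.
Head difference: h(well E) − h(well C) = 642.99 − 637.09 = 5.90 m.
Hydraulic gradient: i = |Δh| / L = 5.90 / 1496 = 0.00394.
Flow is from higher to lower head: from well E toward well C, i.e. toward the west.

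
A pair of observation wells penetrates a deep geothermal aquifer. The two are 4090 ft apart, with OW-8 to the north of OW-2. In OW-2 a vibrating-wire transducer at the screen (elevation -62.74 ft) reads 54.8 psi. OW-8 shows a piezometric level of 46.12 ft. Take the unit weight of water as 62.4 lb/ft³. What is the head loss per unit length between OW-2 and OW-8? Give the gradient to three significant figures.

i ≈ 0.00430 ft/ft

Pressure head at OW-2: ψ = 144·P/γ = 144 × 54.8 / 62.4 = 126.46 ft.
Total head at OW-2: h = z + ψ = -62.74 + 126.46 = 63.72 ft.
Total head at OW-8: h = 46.12 ft (water level in the piezometer is the total head).
Head difference: h(OW-2) − h(OW-8) = 63.72 − 46.12 = 17.60 ft.
Hydraulic gradient: i = |Δh| / L = 17.60 / 4090 = 0.00430.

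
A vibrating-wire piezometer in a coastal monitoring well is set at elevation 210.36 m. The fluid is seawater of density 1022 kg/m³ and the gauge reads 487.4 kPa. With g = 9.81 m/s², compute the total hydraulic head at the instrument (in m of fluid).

ψ = P/(ρg) = 487.4×1000 / (1022 × 9.81) = 48.61 m.
h = z + ψ = 210.36 + 48.61 = 258.97 m.

h ≈ 258.97 m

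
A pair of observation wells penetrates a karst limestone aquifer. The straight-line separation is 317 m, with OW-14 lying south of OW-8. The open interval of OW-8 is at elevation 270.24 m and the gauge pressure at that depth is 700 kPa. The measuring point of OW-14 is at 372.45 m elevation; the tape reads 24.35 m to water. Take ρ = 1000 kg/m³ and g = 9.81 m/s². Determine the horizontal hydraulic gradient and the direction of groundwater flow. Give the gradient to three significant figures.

i ≈ 0.0205; groundwater flows toward the north

Pressure head at OW-8: ψ = P/(ρg) = 700×1000 / (1000 × 9.81) = 71.36 m.
Total head at OW-8: h = z + ψ = 270.24 + 71.36 = 341.60 m.
Total head at OW-14: h = 372.45 − 24.35 = 348.10 m.
Head difference: h(OW-8) − h(OW-14) = 341.60 − 348.10 = -6.50 m.
Hydraulic gradient: i = |Δh| / L = 6.50 / 317 = 0.0205.
Flow is from higher to lower head: from OW-14 toward OW-8, i.e. toward the north.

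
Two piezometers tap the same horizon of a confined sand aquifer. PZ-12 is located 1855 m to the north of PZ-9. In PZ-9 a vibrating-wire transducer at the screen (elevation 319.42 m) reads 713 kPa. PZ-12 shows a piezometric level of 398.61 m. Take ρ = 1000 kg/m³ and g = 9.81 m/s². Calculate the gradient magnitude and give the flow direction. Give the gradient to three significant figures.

i ≈ 0.00351; groundwater flows toward the south

Pressure head at PZ-9: ψ = P/(ρg) = 713×1000 / (1000 × 9.81) = 72.68 m.
Total head at PZ-9: h = z + ψ = 319.42 + 72.68 = 392.10 m.
Total head at PZ-12: h = 398.61 m (water level in the piezometer is the total head).
Head difference: h(PZ-9) − h(PZ-12) = 392.10 − 398.61 = -6.51 m.
Hydraulic gradient: i = |Δh| / L = 6.51 / 1855 = 0.00351.
Flow is from higher to lower head: from PZ-12 toward PZ-9, i.e. toward the south.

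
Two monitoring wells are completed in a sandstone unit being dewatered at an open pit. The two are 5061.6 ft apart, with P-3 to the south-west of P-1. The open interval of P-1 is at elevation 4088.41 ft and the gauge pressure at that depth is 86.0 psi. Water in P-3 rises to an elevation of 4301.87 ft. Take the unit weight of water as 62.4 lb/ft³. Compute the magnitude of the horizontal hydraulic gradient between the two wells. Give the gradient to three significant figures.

i ≈ 0.00296

Pressure head at P-1: ψ = 144·P/γ = 144 × 86.0 / 62.4 = 198.46 ft.
Total head at P-1: h = z + ψ = 4088.41 + 198.46 = 4286.87 ft.
Total head at P-3: h = 4301.87 ft (water level in the piezometer is the total head).
Head difference: h(P-1) − h(P-3) = 4286.87 − 4301.87 = -15.00 ft.
Hydraulic gradient: i = |Δh| / L = 15.00 / 5061.6 = 0.00296.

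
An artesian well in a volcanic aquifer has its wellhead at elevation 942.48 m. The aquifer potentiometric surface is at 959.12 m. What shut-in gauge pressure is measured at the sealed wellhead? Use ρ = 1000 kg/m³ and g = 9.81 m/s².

P ≈ 163 kPa

Head above the cap: Δh = 959.12 − 942.48 = 16.64 m.
P = ρgΔh = 1000 × 9.81 × 16.64 = 163238 Pa ≈ 163 kPa.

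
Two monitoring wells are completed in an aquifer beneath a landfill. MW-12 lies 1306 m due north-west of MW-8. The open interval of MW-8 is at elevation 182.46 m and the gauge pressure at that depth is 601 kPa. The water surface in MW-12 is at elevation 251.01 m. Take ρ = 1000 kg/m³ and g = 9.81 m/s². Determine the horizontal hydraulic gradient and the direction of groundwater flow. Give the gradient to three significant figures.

Pressure head at MW-8: ψ = P/(ρg) = 601×1000 / (1000 × 9.81) = 61.26 m.
Total head at MW-8: h = z + ψ = 182.46 + 61.26 = 243.72 m.
Total head at MW-12: h = 251.01 m (water level in the piezometer is the total head).
Head difference: h(MW-8) − h(MW-12) = 243.72 − 251.01 = -7.29 m.
Hydraulic gradient: i = |Δh| / L = 7.29 / 1306 = 0.00558.
Flow is from higher to lower head: from MW-12 toward MW-8, i.e. toward the south-east.

i ≈ 0.00558; groundwater flows toward the south-east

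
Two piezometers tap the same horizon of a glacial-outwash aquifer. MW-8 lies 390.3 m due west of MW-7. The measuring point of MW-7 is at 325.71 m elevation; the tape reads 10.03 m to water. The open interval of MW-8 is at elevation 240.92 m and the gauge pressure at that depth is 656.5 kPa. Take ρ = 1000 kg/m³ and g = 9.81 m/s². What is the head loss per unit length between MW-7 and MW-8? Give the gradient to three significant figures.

Total head at MW-7: h = 325.71 − 10.03 = 315.68 m.
Pressure head at MW-8: ψ = P/(ρg) = 656.5×1000 / (1000 × 9.81) = 66.92 m.
Total head at MW-8: h = z + ψ = 240.92 + 66.92 = 307.84 m.
Head difference: h(MW-7) − h(MW-8) = 315.68 − 307.84 = 7.84 m.
Hydraulic gradient: i = |Δh| / L = 7.84 / 390.3 = 0.0201.

i ≈ 0.0201 m/m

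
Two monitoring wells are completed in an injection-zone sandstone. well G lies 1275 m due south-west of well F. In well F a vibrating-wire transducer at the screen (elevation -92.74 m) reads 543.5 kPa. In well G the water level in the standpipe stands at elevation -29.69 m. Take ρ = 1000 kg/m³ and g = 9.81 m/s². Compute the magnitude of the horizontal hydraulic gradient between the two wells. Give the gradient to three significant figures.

Pressure head at well F: ψ = P/(ρg) = 543.5×1000 / (1000 × 9.81) = 55.40 m.
Total head at well F: h = z + ψ = -92.74 + 55.40 = -37.34 m.
Total head at well G: h = -29.69 m (water level in the piezometer is the total head).
Head difference: h(well F) − h(well G) = -37.34 − (-29.69) = -7.65 m.
Hydraulic gradient: i = |Δh| / L = 7.65 / 1275 = 0.00600.

i ≈ 0.00600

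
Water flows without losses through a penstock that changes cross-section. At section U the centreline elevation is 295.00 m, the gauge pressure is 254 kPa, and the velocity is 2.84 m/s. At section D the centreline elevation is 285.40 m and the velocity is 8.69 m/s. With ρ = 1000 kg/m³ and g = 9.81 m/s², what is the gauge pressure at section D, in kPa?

Pressure head at U: ψ₁ = P₁/(ρg) = 254×1000 / (1000 × 9.81) = 25.89 m.
Velocity heads: v₁²/2g = 2.84²/19.62 = 0.411 m; v₂²/2g = 8.69²/19.62 = 3.849 m.
Total head H = z₁ + ψ₁ + v₁²/2g = 295.00 + 25.89 + 0.411 = 321.30 m.
ψ₂ = H − z₂ − v₂²/2g = 321.30 − 285.40 − 3.849 = 32.05 m.
P₂ = ρgψ₂ = 1000 × 9.81 × 32.05 ≈ 314 kPa.

P₂ ≈ 314 kPa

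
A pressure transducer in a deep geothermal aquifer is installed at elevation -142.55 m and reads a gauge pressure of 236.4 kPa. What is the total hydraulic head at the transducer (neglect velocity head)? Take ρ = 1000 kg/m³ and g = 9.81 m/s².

ψ = P/(ρg) = 236.4×1000 / (1000 × 9.81) = 24.10 m.
h = z + ψ = -142.55 + 24.10 = -118.45 m.

h ≈ -118.45 m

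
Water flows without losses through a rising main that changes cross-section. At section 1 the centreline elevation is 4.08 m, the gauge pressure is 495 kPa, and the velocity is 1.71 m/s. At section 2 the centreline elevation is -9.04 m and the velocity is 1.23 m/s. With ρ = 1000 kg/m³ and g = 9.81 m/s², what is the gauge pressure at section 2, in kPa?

P₂ ≈ 624 kPa

Pressure head at 1: ψ₁ = P₁/(ρg) = 495×1000 / (1000 × 9.81) = 50.46 m.
Velocity heads: v₁²/2g = 1.71²/19.62 = 0.149 m; v₂²/2g = 1.23²/19.62 = 0.077 m.
Total head H = z₁ + ψ₁ + v₁²/2g = 4.08 + 50.46 + 0.149 = 54.69 m.
ψ₂ = H − z₂ − v₂²/2g = 54.69 − (-9.04) − 0.077 = 63.65 m.
P₂ = ρgψ₂ = 1000 × 9.81 × 63.65 ≈ 624 kPa.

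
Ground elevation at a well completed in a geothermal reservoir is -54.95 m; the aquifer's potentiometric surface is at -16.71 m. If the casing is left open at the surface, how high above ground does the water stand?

≈ 38.24 m above ground

Water rises to the potentiometric surface, so the rise above ground = -16.71 − (-54.95) = 38.24 m.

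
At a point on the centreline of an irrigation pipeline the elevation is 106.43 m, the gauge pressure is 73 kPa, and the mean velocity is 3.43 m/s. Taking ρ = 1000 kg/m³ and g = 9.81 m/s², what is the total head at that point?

h ≈ 114.47 m

Pressure head ψ = P/(ρg) = 73×1000 / (1000 × 9.81) = 7.44 m.
Velocity head = v²/(2g) = 3.43² / (2 × 9.81) = 0.600 m.
h = z + ψ + v²/(2g) = 106.43 + 7.44 + 0.600 = 114.47 m.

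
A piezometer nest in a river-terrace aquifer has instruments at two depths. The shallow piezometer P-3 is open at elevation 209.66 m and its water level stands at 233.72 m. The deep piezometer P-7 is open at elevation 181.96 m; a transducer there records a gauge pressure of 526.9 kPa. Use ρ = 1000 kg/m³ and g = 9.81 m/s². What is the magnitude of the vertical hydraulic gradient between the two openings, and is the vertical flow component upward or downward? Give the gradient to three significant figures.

Total head at P-3: h = 233.72 m (water level in the standpipe).
Pressure head at P-7: ψ = P/(ρg) = 526.9×1000 / (1000 × 9.81) = 53.71 m.
Total head at P-7: h = z + ψ = 181.96 + 53.71 = 235.67 m.
Δh = h(P-3) − h(P-7) = 233.72 − 235.67 = -1.95 m.
Vertical separation Δz = 209.66 − 181.96 = 27.70 m.
|i_v| = |Δh| / Δz = 1.95 / 27.70 = 0.0704.
Head is higher in the deep piezometer, so vertical flow is upward (discharge condition).

|i_v| ≈ 0.0704; vertical flow is upward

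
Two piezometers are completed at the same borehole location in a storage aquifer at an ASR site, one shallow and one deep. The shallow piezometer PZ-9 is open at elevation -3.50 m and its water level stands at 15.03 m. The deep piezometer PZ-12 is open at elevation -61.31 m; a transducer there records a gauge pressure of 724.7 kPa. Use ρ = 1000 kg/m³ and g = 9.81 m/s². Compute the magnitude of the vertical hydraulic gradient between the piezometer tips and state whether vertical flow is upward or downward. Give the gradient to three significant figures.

Total head at PZ-9: h = 15.03 m (water level in the standpipe).
Pressure head at PZ-12: ψ = P/(ρg) = 724.7×1000 / (1000 × 9.81) = 73.87 m.
Total head at PZ-12: h = z + ψ = -61.31 + 73.87 = 12.56 m.
Δh = h(PZ-9) − h(PZ-12) = 15.03 − 12.56 = 2.47 m.
Vertical separation Δz = -3.50 − (-61.31) = 57.81 m.
|i_v| = |Δh| / Δz = 2.47 / 57.81 = 0.0427.
Head is higher in the shallow piezometer, so vertical flow is downward (recharge condition).

|i_v| ≈ 0.0427; vertical flow is downward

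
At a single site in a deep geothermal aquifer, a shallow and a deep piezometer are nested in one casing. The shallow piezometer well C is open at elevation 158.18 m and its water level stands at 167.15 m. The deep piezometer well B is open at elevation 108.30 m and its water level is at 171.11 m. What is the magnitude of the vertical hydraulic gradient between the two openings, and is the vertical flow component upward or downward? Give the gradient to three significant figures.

Total head at well C: h = 167.15 m (water level in the standpipe).
Total head at well B: h = 171.11 m.
Δh = h(well C) − h(well B) = 167.15 − 171.11 = -3.96 m.
Vertical separation Δz = 158.18 − 108.30 = 49.88 m.
|i_v| = |Δh| / Δz = 3.96 / 49.88 = 0.0794.
Head is higher in the deep piezometer, so vertical flow is upward (discharge condition).

|i_v| ≈ 0.0794; vertical flow is upward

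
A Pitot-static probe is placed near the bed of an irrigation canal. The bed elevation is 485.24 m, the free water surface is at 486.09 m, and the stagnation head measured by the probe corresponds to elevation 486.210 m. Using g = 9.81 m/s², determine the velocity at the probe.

Near the bed, under hydrostatic conditions, the piezometric head (z + ψ) equals the free-surface elevation, 486.09 m.
Velocity head = total − piezometric = 486.210 − 486.09 = 0.120 m.
v = √(2g·h_v) = √(2 × 9.81 × 0.120) = 1.53 m/s.

v ≈ 1.53 m/s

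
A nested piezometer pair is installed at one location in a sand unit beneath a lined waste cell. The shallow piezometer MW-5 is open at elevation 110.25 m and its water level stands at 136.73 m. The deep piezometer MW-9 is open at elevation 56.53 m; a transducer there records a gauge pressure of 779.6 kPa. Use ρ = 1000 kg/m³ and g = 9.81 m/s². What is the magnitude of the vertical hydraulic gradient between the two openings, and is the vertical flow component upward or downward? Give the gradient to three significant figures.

|i_v| ≈ 0.0136; vertical flow is downward

Total head at MW-5: h = 136.73 m (water level in the standpipe).
Pressure head at MW-9: ψ = P/(ρg) = 779.6×1000 / (1000 × 9.81) = 79.47 m.
Total head at MW-9: h = z + ψ = 56.53 + 79.47 = 136.00 m.
Δh = h(MW-5) − h(MW-9) = 136.73 − 136.00 = 0.73 m.
Vertical separation Δz = 110.25 − 56.53 = 53.72 m.
|i_v| = |Δh| / Δz = 0.73 / 53.72 = 0.0136.
Head is higher in the shallow piezometer, so vertical flow is downward (recharge condition).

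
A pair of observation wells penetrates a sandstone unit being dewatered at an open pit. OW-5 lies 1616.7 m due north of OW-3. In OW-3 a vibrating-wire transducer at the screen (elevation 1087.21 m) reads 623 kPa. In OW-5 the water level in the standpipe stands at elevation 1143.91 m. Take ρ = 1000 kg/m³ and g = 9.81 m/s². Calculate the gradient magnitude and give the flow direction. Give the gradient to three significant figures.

Pressure head at OW-3: ψ = P/(ρg) = 623×1000 / (1000 × 9.81) = 63.51 m.
Total head at OW-3: h = z + ψ = 1087.21 + 63.51 = 1150.72 m.
Total head at OW-5: h = 1143.91 m (water level in the piezometer is the total head).
Head difference: h(OW-3) − h(OW-5) = 1150.72 − 1143.91 = 6.81 m.
Hydraulic gradient: i = |Δh| / L = 6.81 / 1616.7 = 0.00421.
Flow is from higher to lower head: from OW-3 toward OW-5, i.e. toward the north.

i ≈ 0.00421; groundwater flows toward the north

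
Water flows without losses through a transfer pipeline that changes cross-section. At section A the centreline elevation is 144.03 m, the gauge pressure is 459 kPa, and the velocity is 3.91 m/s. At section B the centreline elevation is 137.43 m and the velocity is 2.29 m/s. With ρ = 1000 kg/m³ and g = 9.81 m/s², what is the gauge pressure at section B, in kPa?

Pressure head at A: ψ₁ = P₁/(ρg) = 459×1000 / (1000 × 9.81) = 46.79 m.
Velocity heads: v₁²/2g = 3.91²/19.62 = 0.779 m; v₂²/2g = 2.29²/19.62 = 0.267 m.
Total head H = z₁ + ψ₁ + v₁²/2g = 144.03 + 46.79 + 0.779 = 191.60 m.
ψ₂ = H − z₂ − v₂²/2g = 191.60 − 137.43 − 0.267 = 53.90 m.
P₂ = ρgψ₂ = 1000 × 9.81 × 53.90 ≈ 529 kPa.

P₂ ≈ 529 kPa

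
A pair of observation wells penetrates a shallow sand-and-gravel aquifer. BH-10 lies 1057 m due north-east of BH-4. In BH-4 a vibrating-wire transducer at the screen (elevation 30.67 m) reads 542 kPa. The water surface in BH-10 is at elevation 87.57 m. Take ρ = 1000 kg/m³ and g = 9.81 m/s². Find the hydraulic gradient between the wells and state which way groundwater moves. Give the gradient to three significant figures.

i ≈ 0.00156; groundwater flows toward the south-west

Pressure head at BH-4: ψ = P/(ρg) = 542×1000 / (1000 × 9.81) = 55.25 m.
Total head at BH-4: h = z + ψ = 30.67 + 55.25 = 85.92 m.
Total head at BH-10: h = 87.57 m (water level in the piezometer is the total head).
Head difference: h(BH-4) − h(BH-10) = 85.92 − 87.57 = -1.65 m.
Hydraulic gradient: i = |Δh| / L = 1.65 / 1057 = 0.00156.
Flow is from higher to lower head: from BH-10 toward BH-4, i.e. toward the south-west.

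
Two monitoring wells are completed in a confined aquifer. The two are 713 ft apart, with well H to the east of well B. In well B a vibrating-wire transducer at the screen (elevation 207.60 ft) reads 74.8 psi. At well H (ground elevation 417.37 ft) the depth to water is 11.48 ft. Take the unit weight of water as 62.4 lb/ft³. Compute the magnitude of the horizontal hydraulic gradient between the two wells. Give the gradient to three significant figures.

i ≈ 0.0360

Pressure head at well B: ψ = 144·P/γ = 144 × 74.8 / 62.4 = 172.62 ft.
Total head at well B: h = z + ψ = 207.60 + 172.62 = 380.22 ft.
Total head at well H: h = 417.37 − 11.48 = 405.89 ft.
Head difference: h(well B) − h(well H) = 380.22 − 405.89 = -25.67 ft.
Hydraulic gradient: i = |Δh| / L = 25.67 / 713 = 0.0360.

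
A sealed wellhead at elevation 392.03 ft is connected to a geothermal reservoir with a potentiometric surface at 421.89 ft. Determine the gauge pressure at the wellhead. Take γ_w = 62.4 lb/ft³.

Head above the cap: Δh = 421.89 − 392.03 = 29.86 ft.
P = γΔh/144 = 62.4 × 29.86 / 144 = 12.9 psi.

P ≈ 12.9 psi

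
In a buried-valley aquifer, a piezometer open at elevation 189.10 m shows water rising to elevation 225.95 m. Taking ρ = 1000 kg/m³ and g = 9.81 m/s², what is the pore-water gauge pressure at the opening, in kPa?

Pressure head ψ = h − z = 225.95 − 189.10 = 36.85 m.
P = ρgψ = 1000 × 9.81 × 36.85 = 361498 Pa ≈ 361 kPa.

P ≈ 361 kPa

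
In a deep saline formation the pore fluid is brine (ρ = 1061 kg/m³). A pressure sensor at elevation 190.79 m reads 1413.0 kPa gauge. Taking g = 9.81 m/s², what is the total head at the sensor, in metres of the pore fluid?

h ≈ 326.55 m

ψ = P/(ρg) = 1413.0×1000 / (1061 × 9.81) = 135.76 m.
h = z + ψ = 190.79 + 135.76 = 326.55 m.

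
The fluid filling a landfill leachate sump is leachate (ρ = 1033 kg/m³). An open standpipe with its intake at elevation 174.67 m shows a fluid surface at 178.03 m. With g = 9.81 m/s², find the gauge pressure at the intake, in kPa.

Pressure head ψ = h − z = 178.03 − 174.67 = 3.36 m.
P = ρgψ = 1033 × 9.81 × 3.36 = 34049 Pa ≈ 34.0 kPa.

P ≈ 34.0 kPa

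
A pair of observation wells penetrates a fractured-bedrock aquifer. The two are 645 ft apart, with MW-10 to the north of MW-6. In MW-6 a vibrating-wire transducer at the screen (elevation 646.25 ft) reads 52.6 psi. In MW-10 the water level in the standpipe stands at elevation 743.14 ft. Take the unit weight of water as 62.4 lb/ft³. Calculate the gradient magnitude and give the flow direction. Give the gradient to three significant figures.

i ≈ 0.0380; groundwater flows toward the north

Pressure head at MW-6: ψ = 144·P/γ = 144 × 52.6 / 62.4 = 121.38 ft.
Total head at MW-6: h = z + ψ = 646.25 + 121.38 = 767.63 ft.
Total head at MW-10: h = 743.14 ft (water level in the piezometer is the total head).
Head difference: h(MW-6) − h(MW-10) = 767.63 − 743.14 = 24.49 ft.
Hydraulic gradient: i = |Δh| / L = 24.49 / 645 = 0.0380.
Flow is from higher to lower head: from MW-6 toward MW-10, i.e. toward the north.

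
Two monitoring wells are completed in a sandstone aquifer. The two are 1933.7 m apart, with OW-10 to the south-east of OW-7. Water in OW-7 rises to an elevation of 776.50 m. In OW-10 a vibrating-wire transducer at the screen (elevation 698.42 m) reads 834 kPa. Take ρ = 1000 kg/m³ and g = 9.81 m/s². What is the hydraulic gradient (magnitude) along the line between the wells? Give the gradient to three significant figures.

Total head at OW-7: h = 776.50 m (water level in the piezometer is the total head).
Pressure head at OW-10: ψ = P/(ρg) = 834×1000 / (1000 × 9.81) = 85.02 m.
Total head at OW-10: h = z + ψ = 698.42 + 85.02 = 783.44 m.
Head difference: h(OW-7) − h(OW-10) = 776.50 − 783.44 = -6.94 m.
Hydraulic gradient: i = |Δh| / L = 6.94 / 1933.7 = 0.00359.

i ≈ 0.00359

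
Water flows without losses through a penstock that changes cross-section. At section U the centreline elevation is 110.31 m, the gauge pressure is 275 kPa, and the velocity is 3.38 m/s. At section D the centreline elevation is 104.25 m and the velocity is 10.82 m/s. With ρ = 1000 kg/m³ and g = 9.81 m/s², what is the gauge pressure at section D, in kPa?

P₂ ≈ 282 kPa

Pressure head at U: ψ₁ = P₁/(ρg) = 275×1000 / (1000 × 9.81) = 28.03 m.
Velocity heads: v₁²/2g = 3.38²/19.62 = 0.582 m; v₂²/2g = 10.82²/19.62 = 5.967 m.
Total head H = z₁ + ψ₁ + v₁²/2g = 110.31 + 28.03 + 0.582 = 138.92 m.
ψ₂ = H − z₂ − v₂²/2g = 138.92 − 104.25 − 5.967 = 28.70 m.
P₂ = ρgψ₂ = 1000 × 9.81 × 28.70 ≈ 282 kPa.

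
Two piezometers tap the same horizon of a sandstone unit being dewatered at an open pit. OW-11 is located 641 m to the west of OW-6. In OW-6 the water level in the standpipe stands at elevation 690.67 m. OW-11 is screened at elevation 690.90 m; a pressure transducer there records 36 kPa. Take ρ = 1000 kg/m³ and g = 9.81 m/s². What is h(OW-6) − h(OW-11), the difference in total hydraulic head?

Total head at OW-6: h = 690.67 m (water level in the piezometer is the total head).
Pressure head at OW-11: ψ = P/(ρg) = 36×1000 / (1000 × 9.81) = 3.67 m.
Total head at OW-11: h = z + ψ = 690.90 + 3.67 = 694.57 m.
Head difference: h(OW-6) − h(OW-11) = 690.67 − 694.57 = -3.90 m.

Δh ≈ -3.90 m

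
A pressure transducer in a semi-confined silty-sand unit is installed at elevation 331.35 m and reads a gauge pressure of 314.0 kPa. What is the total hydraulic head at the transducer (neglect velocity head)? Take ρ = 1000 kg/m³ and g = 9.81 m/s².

h ≈ 363.36 m

ψ = P/(ρg) = 314.0×1000 / (1000 × 9.81) = 32.01 m.
h = z + ψ = 331.35 + 32.01 = 363.36 m.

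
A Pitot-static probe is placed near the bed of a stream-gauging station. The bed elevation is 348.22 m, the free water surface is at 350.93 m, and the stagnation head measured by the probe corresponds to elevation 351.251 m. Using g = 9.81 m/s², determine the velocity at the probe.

v ≈ 2.51 m/s

Near the bed, under hydrostatic conditions, the piezometric head (z + ψ) equals the free-surface elevation, 350.93 m.
Velocity head = total − piezometric = 351.251 − 350.93 = 0.321 m.
v = √(2g·h_v) = √(2 × 9.81 × 0.321) = 2.51 m/s.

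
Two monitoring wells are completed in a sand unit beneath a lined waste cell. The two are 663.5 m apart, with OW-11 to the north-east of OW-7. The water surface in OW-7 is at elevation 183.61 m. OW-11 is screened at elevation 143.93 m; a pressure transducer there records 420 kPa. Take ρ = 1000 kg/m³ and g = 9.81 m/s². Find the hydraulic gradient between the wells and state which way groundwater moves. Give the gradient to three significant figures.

Total head at OW-7: h = 183.61 m (water level in the piezometer is the total head).
Pressure head at OW-11: ψ = P/(ρg) = 420×1000 / (1000 × 9.81) = 42.81 m.
Total head at OW-11: h = z + ψ = 143.93 + 42.81 = 186.74 m.
Head difference: h(OW-7) − h(OW-11) = 183.61 − 186.74 = -3.13 m.
Hydraulic gradient: i = |Δh| / L = 3.13 / 663.5 = 0.00472.
Flow is from higher to lower head: from OW-11 toward OW-7, i.e. toward the south-west.

i ≈ 0.00472; groundwater flows toward the south-west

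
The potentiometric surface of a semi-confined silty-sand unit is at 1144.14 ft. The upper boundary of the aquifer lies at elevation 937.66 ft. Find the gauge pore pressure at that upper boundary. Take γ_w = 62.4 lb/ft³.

Pressure head at the aquifer top: ψ = h − z = 1144.14 − 937.66 = 206.48 ft.
P = γψ/144 = 62.4 × 206.48 / 144 = 89.5 psi.

P ≈ 89.5 psi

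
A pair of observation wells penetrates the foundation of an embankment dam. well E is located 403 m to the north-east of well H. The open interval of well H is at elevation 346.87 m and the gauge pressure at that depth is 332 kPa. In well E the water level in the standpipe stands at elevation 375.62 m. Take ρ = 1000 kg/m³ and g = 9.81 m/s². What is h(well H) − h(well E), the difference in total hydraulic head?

Δh ≈ 5.09 m

Pressure head at well H: ψ = P/(ρg) = 332×1000 / (1000 × 9.81) = 33.84 m.
Total head at well H: h = z + ψ = 346.87 + 33.84 = 380.71 m.
Total head at well E: h = 375.62 m (water level in the piezometer is the total head).
Head difference: h(well H) − h(well E) = 380.71 − 375.62 = 5.09 m.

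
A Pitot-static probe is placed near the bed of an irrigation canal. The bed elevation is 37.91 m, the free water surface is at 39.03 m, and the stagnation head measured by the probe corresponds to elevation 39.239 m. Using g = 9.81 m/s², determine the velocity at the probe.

Near the bed, under hydrostatic conditions, the piezometric head (z + ψ) equals the free-surface elevation, 39.03 m.
Velocity head = total − piezometric = 39.239 − 39.03 = 0.209 m.
v = √(2g·h_v) = √(2 × 9.81 × 0.209) = 2.02 m/s.

v ≈ 2.02 m/s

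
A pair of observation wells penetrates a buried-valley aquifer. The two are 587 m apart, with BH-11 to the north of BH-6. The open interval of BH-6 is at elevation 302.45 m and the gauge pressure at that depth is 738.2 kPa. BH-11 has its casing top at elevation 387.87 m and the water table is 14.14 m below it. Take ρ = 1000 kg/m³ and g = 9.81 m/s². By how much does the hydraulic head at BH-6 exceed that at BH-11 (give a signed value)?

Pressure head at BH-6: ψ = P/(ρg) = 738.2×1000 / (1000 × 9.81) = 75.25 m.
Total head at BH-6: h = z + ψ = 302.45 + 75.25 = 377.70 m.
Total head at BH-11: h = 387.87 − 14.14 = 373.73 m.
Head difference: h(BH-6) − h(BH-11) = 377.70 − 373.73 = 3.97 m.

Δh ≈ 3.97 m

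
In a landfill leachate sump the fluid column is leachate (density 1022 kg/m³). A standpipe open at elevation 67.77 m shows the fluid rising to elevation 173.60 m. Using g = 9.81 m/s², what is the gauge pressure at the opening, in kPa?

P ≈ 1060 kPa

Pressure head ψ = h − z = 173.60 − 67.77 = 105.83 m.
P = ρgψ = 1022 × 9.81 × 105.83 = 1061033 Pa ≈ 1060 kPa.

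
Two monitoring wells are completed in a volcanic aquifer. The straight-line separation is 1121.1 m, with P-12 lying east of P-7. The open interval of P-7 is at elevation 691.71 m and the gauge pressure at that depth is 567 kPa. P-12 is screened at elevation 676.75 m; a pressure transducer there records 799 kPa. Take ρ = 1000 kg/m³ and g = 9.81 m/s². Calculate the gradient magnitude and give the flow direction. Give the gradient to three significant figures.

i ≈ 0.00775; groundwater flows toward the west

Pressure head at P-7: ψ = P/(ρg) = 567×1000 / (1000 × 9.81) = 57.80 m.
Total head at P-7: h = z + ψ = 691.71 + 57.80 = 749.51 m.
Pressure head at P-12: ψ = P/(ρg) = 799×1000 / (1000 × 9.81) = 81.45 m.
Total head at P-12: h = z + ψ = 676.75 + 81.45 = 758.20 m.
Head difference: h(P-7) − h(P-12) = 749.51 − 758.20 = -8.69 m.
Hydraulic gradient: i = |Δh| / L = 8.69 / 1121.1 = 0.00775.
Flow is from higher to lower head: from P-12 toward P-7, i.e. toward the west.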